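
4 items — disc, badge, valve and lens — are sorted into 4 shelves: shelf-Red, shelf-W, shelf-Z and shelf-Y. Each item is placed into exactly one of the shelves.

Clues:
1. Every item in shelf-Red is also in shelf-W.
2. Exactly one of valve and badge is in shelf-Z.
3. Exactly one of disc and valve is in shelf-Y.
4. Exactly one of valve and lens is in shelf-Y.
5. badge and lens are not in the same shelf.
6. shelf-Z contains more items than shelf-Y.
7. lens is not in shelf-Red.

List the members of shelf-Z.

shelf-Z = {badge, disc}

From (7): lens ∉ shelf-Red.
Suppose disc ∉ shelf-Z: no assignment then satisfies all the clues, so disc ∈ shelf-Z.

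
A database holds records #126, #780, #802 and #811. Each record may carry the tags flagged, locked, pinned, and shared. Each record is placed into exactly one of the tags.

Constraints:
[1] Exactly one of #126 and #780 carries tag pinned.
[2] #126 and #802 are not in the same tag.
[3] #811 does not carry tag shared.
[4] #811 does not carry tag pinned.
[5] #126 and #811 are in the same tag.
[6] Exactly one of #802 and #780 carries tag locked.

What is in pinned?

pinned = {#780}

From (3): #811 ∉ shared.
From (4): #811 ∉ pinned.
(5): #126 matches #811: #126 ∉ pinned.
(5): #126 matches #811: #126 ∉ shared.
(1) (exactly one): #780 ∈ pinned.
(6) (exactly one): #802 ∈ locked.
(2): #126 ∉ locked.
(5): #811 matches #126: #811 ∉ locked.
Only one tag left: #126 ∈ flagged.
Only one tag left: #811 ∈ flagged.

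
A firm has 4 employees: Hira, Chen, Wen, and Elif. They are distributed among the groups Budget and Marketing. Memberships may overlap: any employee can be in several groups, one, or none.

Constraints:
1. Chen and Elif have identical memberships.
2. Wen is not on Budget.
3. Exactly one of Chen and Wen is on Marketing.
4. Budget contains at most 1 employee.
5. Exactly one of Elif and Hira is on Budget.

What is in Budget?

Budget = {Hira}

From (2): Wen ∉ Budget.
Suppose Hira ∉ Budget: no assignment then satisfies all the clues, so Hira ∈ Budget.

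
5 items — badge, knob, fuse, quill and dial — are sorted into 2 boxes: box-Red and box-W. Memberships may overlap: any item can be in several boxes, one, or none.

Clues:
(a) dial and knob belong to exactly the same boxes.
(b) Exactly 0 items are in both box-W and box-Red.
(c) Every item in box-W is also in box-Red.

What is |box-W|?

0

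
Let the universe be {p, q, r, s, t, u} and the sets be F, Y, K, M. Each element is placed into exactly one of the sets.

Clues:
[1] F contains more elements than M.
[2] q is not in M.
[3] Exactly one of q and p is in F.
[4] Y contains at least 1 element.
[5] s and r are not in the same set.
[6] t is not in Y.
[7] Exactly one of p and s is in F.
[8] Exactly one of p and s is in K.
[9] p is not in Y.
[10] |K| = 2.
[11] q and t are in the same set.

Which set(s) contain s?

From (2): q ∉ M.
From (6): t ∉ Y.
From (9): p ∉ Y.
(11): q matches t: q ∉ Y.
(11): t matches q: t ∉ M.
Suppose s ∉ F: no assignment then satisfies all the clues, so s ∈ F.

s: F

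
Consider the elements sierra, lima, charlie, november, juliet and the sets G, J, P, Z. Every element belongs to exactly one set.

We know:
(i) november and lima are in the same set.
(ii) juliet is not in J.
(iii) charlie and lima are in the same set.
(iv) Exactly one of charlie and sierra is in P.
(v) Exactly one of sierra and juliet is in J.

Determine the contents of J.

From (ii): juliet ∉ J.
(v) (exactly one): sierra ∈ J.
(iv) (exactly one): charlie ∈ P.
(iii): lima matches charlie: lima ∉ G.
(iii): lima matches charlie: lima ∉ J.
(iii): lima matches charlie: lima ∈ P.
(i): november matches lima: november ∉ G.
(i): november matches lima: november ∉ J.
(i): november matches lima: november ∈ P.

J = {sierra}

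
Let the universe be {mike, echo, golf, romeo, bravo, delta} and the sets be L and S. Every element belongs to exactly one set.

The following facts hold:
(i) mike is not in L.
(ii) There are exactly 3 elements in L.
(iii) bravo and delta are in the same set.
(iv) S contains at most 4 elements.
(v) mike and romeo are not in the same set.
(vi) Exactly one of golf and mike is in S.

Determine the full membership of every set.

L = {echo, golf, romeo}; S = {bravo, delta, mike}

From (i): mike ∉ L.
Only one set left: mike ∈ S.
(v): romeo ∉ S.
(vi) (exactly one): golf ∉ S.
Only one set left: golf ∈ L.
Only one set left: romeo ∈ L.
Suppose echo ∉ L: no assignment then satisfies all the clues, so echo ∈ L.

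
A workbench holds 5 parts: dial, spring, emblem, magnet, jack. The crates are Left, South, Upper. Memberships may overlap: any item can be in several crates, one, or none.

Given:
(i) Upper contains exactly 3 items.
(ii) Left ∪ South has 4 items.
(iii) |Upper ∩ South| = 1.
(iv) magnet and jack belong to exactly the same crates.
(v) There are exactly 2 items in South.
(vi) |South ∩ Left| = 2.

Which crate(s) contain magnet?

magnet: Left, Upper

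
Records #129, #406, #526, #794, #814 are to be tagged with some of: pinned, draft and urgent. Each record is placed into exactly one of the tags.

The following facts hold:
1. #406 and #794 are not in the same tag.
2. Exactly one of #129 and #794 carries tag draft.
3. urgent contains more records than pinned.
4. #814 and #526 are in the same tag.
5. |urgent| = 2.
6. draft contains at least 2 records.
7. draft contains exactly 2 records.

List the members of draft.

draft = {#129, #406}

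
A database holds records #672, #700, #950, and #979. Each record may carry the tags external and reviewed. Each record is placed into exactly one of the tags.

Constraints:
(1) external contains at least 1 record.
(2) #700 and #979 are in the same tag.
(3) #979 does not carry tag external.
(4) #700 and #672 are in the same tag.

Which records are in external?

external = {#950}

From (3): #979 ∉ external.
(2): #700 matches #979: #700 ∉ external.
(4): #672 matches #700: #672 ∉ external.
Only one tag left: #672 ∈ reviewed.
Only one tag left: #700 ∈ reviewed.
Only one tag left: #979 ∈ reviewed.
(1): only 1 candidates remain for external, so all are in.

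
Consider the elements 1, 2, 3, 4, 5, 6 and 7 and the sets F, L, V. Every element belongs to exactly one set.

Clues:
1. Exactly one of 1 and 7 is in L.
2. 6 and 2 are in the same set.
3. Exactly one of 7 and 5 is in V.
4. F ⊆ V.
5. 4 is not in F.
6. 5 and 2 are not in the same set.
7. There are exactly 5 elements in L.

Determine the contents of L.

L = {2, 3, 4, 6, 7}

From (5): 4 ∉ F.
Suppose 1 ∈ L: no assignment then satisfies all the clues, so 1 ∉ L.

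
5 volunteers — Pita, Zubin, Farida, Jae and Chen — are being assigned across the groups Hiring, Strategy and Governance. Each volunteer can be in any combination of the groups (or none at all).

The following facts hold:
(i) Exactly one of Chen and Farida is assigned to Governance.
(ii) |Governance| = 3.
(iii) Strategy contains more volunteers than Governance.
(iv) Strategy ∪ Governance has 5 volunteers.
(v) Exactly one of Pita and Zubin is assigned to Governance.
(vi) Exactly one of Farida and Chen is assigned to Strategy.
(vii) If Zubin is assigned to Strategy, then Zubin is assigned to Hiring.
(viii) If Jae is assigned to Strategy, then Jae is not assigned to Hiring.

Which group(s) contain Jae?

Jae: Governance, Strategy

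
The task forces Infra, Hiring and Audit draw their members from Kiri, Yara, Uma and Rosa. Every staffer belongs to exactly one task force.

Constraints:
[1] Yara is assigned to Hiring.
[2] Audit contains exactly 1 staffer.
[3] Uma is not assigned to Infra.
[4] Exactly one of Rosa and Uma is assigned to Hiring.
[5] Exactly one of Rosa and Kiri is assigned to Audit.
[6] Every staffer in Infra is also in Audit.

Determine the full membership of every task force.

Infra = {}; Hiring = {Kiri, Uma, Yara}; Audit = {Rosa}

From (1): Yara ∈ Hiring.
From (3): Uma ∉ Infra.
Suppose Kiri ∈ Infra: no assignment then satisfies all the clues, so Kiri ∉ Infra.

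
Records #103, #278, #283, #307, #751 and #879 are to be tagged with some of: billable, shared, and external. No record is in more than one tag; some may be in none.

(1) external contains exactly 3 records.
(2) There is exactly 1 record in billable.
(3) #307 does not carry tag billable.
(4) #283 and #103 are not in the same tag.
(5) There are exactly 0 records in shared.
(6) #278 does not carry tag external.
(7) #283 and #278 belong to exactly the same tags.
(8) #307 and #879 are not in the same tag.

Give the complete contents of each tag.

billable = {#879}; shared = {}; external = {#103, #307, #751}

From (3): #307 ∉ billable.
From (6): #278 ∉ external.
(5): shared already has 0, so the rest are out.
(7): #283 matches #278: #283 ∉ external.
Suppose #103 ∈ billable: no assignment then satisfies all the clues, so #103 ∉ billable.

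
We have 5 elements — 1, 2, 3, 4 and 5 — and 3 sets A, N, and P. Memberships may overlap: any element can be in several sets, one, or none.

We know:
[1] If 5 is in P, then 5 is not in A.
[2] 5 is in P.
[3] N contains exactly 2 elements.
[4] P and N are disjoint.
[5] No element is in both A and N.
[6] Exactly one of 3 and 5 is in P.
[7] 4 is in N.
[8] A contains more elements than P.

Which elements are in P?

P = {5}

From (2): 5 ∈ P.
From (7): 4 ∈ N.
(1): 5 ∉ A.
(4) (disjoint): 4 ∉ P.
(4) (disjoint): 5 ∉ N.
(5) (disjoint): 4 ∉ A.
(6) (exactly one): 3 ∉ P.
Suppose 1 ∈ P: no assignment then satisfies all the clues, so 1 ∉ P.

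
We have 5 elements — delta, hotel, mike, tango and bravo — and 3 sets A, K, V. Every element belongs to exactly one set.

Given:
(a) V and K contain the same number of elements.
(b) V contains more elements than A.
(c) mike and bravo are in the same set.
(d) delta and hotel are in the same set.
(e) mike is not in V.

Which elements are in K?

K = {bravo, mike}

From (e): mike ∉ V.
(c): bravo matches mike: bravo ∉ V.
Suppose delta ∈ K: no assignment then satisfies all the clues, so delta ∉ K.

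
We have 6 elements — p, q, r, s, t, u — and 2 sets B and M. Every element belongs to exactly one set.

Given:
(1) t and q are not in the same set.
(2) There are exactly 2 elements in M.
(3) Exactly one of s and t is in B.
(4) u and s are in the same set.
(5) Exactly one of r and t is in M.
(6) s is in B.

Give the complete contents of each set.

B = {q, r, s, u}; M = {p, t}

From (6): s ∈ B.
(3) (exactly one): t ∉ B.
(4): u matches s: u ∈ B.
Only one set left: t ∈ M.
(1): q ∉ M.
(5) (exactly one): r ∉ M.
Only one set left: q ∈ B.
Only one set left: r ∈ B.
(2): only 2 candidates remain for M, so all are in.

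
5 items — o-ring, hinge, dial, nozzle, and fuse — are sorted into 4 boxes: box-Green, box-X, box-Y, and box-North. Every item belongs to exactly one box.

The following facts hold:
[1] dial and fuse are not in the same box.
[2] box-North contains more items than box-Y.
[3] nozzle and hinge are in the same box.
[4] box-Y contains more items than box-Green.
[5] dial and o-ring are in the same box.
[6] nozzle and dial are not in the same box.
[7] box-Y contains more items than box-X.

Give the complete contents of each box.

box-Green = {}; box-X = {}; box-Y = {dial, o-ring}; box-North = {fuse, hinge, nozzle}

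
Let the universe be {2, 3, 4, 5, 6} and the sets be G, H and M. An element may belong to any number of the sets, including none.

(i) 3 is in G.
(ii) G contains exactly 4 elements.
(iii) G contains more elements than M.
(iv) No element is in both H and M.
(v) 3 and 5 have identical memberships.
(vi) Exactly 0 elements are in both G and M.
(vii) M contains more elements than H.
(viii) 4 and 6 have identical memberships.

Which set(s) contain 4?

4: G

From (i): 3 ∈ G.
(v): 5 matches 3: 5 ∈ G.
Suppose 4 ∉ G: no assignment then satisfies all the clues, so 4 ∈ G.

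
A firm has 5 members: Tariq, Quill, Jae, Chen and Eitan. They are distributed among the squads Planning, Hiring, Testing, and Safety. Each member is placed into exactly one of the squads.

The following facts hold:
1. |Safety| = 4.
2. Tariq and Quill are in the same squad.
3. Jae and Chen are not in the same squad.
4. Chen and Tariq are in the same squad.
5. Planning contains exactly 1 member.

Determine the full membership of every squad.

Planning = {Jae}; Hiring = {}; Testing = {}; Safety = {Chen, Eitan, Quill, Tariq}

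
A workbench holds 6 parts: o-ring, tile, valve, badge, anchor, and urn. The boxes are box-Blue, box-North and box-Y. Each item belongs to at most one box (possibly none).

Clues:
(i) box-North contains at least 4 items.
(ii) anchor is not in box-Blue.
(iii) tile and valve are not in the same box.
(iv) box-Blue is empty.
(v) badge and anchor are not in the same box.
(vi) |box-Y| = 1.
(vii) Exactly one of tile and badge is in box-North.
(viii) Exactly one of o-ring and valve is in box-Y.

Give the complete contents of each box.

box-Blue = {}; box-North = {anchor, o-ring, tile, urn}; box-Y = {valve}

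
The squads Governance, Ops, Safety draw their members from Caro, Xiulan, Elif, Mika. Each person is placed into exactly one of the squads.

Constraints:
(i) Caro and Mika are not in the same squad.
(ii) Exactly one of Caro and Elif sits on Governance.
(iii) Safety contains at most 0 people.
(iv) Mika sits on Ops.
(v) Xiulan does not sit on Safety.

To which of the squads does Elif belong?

Elif: Ops

From (iv): Mika ∈ Ops.
From (v): Xiulan ∉ Safety.
(i): Caro ∉ Ops.
(iii): Safety already has 0, so the rest are out.
Only one squad left: Caro ∈ Governance.
(ii) (exactly one): Elif ∉ Governance.
Only one squad left: Elif ∈ Ops.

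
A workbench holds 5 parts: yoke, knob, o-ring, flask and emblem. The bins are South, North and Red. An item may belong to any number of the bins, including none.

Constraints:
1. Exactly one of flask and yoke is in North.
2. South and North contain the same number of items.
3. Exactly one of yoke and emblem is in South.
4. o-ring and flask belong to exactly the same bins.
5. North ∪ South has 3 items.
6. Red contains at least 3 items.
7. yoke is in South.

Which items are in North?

North = {emblem, yoke}

From (7): yoke ∈ South.
(3) (exactly one): emblem ∉ South.
Suppose yoke ∉ North: no assignment then satisfies all the clues, so yoke ∈ North.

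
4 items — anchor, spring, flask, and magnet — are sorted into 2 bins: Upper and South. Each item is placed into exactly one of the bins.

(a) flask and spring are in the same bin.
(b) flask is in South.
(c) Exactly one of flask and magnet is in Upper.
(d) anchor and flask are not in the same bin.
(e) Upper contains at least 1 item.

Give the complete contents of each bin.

From (b): flask ∈ South.
(a): spring matches flask: spring ∉ Upper.
(a): spring matches flask: spring ∈ South.
(c) (exactly one): magnet ∈ Upper.
(d): anchor ∉ South.
Only one bin left: anchor ∈ Upper.

Upper = {anchor, magnet}; South = {flask, spring}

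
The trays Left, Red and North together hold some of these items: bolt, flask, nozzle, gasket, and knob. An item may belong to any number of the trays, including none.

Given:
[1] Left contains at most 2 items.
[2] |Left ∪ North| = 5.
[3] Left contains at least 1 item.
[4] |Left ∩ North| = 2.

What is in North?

North = {bolt, flask, gasket, knob, nozzle}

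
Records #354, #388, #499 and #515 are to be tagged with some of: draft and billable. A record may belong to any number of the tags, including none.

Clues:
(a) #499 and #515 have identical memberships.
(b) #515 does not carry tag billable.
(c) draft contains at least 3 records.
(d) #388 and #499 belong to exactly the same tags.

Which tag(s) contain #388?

#388: draft

From (b): #515 ∉ billable.
(a): #499 matches #515: #499 ∉ billable.
(d): #388 matches #499: #388 ∉ billable.
Suppose #388 ∉ draft: no assignment then satisfies all the clues, so #388 ∈ draft.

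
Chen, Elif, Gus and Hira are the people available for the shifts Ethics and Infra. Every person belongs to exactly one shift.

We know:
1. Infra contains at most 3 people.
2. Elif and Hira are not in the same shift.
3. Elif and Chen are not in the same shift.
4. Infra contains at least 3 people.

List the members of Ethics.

Ethics = {Elif}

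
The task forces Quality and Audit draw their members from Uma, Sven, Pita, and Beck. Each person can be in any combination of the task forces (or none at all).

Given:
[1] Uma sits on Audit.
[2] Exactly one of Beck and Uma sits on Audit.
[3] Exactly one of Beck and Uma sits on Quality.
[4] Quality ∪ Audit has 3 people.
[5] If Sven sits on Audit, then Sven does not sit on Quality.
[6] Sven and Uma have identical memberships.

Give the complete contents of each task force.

Quality = {Beck}; Audit = {Sven, Uma}

From (1): Uma ∈ Audit.
(2) (exactly one): Beck ∉ Audit.
(6): Sven matches Uma: Sven ∈ Audit.
(5): Sven ∉ Quality.
(6): Uma matches Sven: Uma ∉ Quality.
(3) (exactly one): Beck ∈ Quality.
Suppose Pita ∈ Quality: no assignment then satisfies all the clues, so Pita ∉ Quality.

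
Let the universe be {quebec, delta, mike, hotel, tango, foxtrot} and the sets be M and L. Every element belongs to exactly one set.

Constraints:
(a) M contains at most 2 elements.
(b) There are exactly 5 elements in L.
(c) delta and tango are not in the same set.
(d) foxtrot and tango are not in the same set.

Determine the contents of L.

L = {delta, foxtrot, hotel, mike, quebec}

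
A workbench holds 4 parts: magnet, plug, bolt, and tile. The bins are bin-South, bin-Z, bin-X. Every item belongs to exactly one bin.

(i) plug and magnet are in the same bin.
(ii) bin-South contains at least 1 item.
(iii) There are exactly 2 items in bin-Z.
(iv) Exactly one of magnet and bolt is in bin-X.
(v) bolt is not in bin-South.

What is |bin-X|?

1

From (v): bolt ∉ bin-South.
Suppose magnet ∈ bin-South: no assignment then satisfies all the clues, so magnet ∉ bin-South.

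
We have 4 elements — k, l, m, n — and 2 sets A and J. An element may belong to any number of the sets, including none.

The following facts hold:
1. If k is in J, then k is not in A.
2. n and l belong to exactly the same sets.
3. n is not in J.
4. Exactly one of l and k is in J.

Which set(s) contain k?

k: J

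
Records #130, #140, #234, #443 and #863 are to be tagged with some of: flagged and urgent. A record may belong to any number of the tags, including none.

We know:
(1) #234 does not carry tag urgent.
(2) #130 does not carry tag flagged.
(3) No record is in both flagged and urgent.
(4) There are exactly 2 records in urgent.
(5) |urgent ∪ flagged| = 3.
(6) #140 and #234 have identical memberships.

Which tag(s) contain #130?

From (1): #234 ∉ urgent.
From (2): #130 ∉ flagged.
(6): #140 matches #234: #140 ∉ urgent.
Suppose #130 ∉ urgent: no assignment then satisfies all the clues, so #130 ∈ urgent.

#130: urgent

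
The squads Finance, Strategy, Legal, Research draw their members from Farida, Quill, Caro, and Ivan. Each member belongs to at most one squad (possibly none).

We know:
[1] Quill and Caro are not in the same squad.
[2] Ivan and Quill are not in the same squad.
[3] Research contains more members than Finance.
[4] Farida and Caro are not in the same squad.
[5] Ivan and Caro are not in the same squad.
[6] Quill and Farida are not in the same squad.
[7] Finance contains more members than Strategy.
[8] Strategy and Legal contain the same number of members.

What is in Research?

Research = {Farida, Ivan}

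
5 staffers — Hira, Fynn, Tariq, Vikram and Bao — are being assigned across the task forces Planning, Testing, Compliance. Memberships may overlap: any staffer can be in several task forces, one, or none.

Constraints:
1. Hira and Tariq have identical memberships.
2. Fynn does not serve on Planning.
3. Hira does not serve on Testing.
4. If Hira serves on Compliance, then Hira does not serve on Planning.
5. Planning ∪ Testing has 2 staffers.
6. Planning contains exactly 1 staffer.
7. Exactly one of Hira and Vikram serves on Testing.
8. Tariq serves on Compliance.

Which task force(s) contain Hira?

Hira: Compliance

From (2): Fynn ∉ Planning.
From (3): Hira ∉ Testing.
From (8): Tariq ∈ Compliance.
(1): Tariq matches Hira: Tariq ∉ Testing.
(1): Hira matches Tariq: Hira ∈ Compliance.
(4): Hira ∉ Planning.
(7) (exactly one): Vikram ∈ Testing.
(1): Tariq matches Hira: Tariq ∉ Planning.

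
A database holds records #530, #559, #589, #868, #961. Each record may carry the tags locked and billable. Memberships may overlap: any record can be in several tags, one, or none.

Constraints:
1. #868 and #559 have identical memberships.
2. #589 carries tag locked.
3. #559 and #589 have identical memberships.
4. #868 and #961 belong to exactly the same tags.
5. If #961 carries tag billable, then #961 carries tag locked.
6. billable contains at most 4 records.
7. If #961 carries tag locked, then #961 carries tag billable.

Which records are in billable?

From (2): #589 ∈ locked.
(3): #559 matches #589: #559 ∈ locked.
(1): #868 matches #559: #868 ∈ locked.
(4): #961 matches #868: #961 ∈ locked.
(7): #961 ∈ billable.
(4): #868 matches #961: #868 ∈ billable.
(1): #559 matches #868: #559 ∈ billable.
(3): #589 matches #559: #589 ∈ billable.
(6): billable already has 4, so the rest are out.

billable = {#559, #589, #868, #961}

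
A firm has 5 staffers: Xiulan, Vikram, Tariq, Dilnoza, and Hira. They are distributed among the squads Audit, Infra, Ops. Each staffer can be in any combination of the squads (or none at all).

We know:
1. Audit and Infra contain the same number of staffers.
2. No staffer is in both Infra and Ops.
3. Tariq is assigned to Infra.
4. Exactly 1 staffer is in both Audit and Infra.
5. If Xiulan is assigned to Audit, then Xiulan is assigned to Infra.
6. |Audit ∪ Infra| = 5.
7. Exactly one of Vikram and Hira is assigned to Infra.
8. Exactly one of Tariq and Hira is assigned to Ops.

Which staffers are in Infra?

Infra = {Tariq, Vikram, Xiulan}

From (3): Tariq ∈ Infra.
(2) (disjoint): Tariq ∉ Ops.
(8) (exactly one): Hira ∈ Ops.
(2) (disjoint): Hira ∉ Infra.
(7) (exactly one): Vikram ∈ Infra.
(2) (disjoint): Vikram ∉ Ops.
Suppose Xiulan ∉ Infra: no assignment then satisfies all the clues, so Xiulan ∈ Infra.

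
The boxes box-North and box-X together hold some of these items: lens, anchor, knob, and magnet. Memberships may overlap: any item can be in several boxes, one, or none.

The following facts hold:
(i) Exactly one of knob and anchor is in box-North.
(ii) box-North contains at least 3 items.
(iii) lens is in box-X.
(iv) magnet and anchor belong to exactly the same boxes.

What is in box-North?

box-North = {anchor, lens, magnet}

From (iii): lens ∈ box-X.
Suppose lens ∉ box-North: no assignment then satisfies all the clues, so lens ∈ box-North.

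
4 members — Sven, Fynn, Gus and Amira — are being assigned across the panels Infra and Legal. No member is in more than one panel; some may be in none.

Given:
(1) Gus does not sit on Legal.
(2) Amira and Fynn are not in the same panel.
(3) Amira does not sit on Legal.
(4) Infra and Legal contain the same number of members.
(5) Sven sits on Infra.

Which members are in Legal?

From (1): Gus ∉ Legal.
From (3): Amira ∉ Legal.
From (5): Sven ∈ Infra.
Suppose Fynn ∉ Legal: no assignment then satisfies all the clues, so Fynn ∈ Legal.

Legal = {Fynn}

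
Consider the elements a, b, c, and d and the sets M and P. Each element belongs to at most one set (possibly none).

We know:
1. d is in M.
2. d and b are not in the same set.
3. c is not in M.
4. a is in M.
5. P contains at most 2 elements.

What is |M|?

2

From (1): d ∈ M.
From (3): c ∉ M.
From (4): a ∈ M.
(2): b ∉ M.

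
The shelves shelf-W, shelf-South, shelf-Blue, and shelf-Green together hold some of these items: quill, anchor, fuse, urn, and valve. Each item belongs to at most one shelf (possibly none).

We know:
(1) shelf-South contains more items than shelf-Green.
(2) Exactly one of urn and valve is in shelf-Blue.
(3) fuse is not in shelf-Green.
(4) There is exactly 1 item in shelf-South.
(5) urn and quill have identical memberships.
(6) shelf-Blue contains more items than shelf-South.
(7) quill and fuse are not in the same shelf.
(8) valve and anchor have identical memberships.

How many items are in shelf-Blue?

From (3): fuse ∉ shelf-Green.
Suppose quill ∈ shelf-South: no assignment then satisfies all the clues, so quill ∉ shelf-South.

2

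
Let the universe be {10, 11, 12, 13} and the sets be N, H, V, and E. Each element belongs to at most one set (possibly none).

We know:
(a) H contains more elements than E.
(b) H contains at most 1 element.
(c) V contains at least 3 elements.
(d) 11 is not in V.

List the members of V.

From (d): 11 ∉ V.
(c): only 3 candidates remain for V, so all are in.

V = {10, 12, 13}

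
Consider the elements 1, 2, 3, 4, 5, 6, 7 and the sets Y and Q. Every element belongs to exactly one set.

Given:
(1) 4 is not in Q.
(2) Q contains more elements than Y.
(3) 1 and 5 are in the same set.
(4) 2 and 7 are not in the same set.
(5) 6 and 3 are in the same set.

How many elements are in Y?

From (1): 4 ∉ Q.
Only one set left: 4 ∈ Y.
Suppose 1 ∈ Y: no assignment then satisfies all the clues, so 1 ∉ Y.

2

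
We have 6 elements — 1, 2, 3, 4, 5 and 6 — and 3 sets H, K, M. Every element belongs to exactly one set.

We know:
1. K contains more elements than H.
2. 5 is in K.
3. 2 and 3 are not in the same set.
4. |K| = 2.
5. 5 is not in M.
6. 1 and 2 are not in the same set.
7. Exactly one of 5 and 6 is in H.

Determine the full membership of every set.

H = {6}; K = {2, 5}; M = {1, 3, 4}

From (2): 5 ∈ K.
(7) (exactly one): 6 ∈ H.
Suppose 1 ∈ H: no assignment then satisfies all the clues, so 1 ∉ H.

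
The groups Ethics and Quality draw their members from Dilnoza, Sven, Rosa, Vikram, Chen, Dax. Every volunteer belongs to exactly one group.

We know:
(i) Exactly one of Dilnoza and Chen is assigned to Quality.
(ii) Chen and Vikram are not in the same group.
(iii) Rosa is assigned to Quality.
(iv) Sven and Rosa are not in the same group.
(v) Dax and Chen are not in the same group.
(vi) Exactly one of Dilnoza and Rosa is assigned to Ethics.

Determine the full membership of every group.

From (iii): Rosa ∈ Quality.
(iv): Sven ∉ Quality.
(vi) (exactly one): Dilnoza ∈ Ethics.
Only one group left: Sven ∈ Ethics.
(i) (exactly one): Chen ∈ Quality.
(ii): Vikram ∉ Quality.
(v): Dax ∉ Quality.
Only one group left: Vikram ∈ Ethics.
Only one group left: Dax ∈ Ethics.

Ethics = {Dax, Dilnoza, Sven, Vikram}; Quality = {Chen, Rosa}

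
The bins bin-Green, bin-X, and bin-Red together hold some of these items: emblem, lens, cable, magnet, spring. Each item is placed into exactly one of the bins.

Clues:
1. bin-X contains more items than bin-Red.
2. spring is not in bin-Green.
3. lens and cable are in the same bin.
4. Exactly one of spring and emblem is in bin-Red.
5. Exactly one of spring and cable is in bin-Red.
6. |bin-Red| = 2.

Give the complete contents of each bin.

bin-Green = {}; bin-X = {cable, emblem, lens}; bin-Red = {magnet, spring}

From (2): spring ∉ bin-Green.
Suppose emblem ∈ bin-Green: no assignment then satisfies all the clues, so emblem ∉ bin-Green.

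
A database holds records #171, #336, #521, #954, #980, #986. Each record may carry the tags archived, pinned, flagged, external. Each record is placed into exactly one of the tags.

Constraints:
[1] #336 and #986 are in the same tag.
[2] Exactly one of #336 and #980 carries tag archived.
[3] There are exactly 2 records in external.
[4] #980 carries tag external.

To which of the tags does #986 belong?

#986: archived

From (4): #980 ∈ external.
(2) (exactly one): #336 ∈ archived.
(1): #986 matches #336: #986 ∈ archived.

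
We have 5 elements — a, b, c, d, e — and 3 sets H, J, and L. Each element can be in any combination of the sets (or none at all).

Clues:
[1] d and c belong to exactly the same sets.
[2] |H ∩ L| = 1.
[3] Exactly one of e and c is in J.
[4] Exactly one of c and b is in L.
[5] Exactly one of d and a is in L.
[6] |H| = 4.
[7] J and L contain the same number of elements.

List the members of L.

L = {a, b}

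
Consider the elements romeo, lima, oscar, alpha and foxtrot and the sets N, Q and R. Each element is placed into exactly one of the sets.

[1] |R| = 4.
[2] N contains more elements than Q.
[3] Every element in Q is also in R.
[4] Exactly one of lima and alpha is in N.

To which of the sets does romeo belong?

romeo: R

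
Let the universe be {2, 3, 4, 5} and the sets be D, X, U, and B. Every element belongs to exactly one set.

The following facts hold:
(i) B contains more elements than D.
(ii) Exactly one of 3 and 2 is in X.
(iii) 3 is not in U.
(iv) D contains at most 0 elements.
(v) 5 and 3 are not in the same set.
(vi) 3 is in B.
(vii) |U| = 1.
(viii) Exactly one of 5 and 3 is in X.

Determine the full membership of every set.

From (iii): 3 ∉ U.
From (vi): 3 ∈ B.
(ii) (exactly one): 2 ∈ X.
(iv): D already has 0, so the rest are out.
(v): 5 ∉ B.
(viii) (exactly one): 5 ∈ X.
(vii): only 1 candidates remain for U, so all are in.

D = {}; X = {2, 5}; U = {4}; B = {3}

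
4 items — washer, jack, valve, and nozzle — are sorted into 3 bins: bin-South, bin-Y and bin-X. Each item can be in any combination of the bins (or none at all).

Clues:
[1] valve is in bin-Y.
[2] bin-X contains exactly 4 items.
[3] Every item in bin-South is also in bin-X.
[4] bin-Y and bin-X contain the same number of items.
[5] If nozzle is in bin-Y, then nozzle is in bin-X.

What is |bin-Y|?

4

From (1): valve ∈ bin-Y.
(2): only 4 candidates remain for bin-X, so all are in.
Suppose washer ∉ bin-Y: no assignment then satisfies all the clues, so washer ∈ bin-Y.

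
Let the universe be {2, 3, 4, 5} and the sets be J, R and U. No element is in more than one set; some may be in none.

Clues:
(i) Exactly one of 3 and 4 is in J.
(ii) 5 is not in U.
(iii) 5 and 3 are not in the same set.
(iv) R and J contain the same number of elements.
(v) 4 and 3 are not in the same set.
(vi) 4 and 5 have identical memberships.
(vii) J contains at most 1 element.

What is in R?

From (ii): 5 ∉ U.
(vi): 4 matches 5: 4 ∉ U.
Suppose 2 ∉ R: no assignment then satisfies all the clues, so 2 ∈ R.

R = {2}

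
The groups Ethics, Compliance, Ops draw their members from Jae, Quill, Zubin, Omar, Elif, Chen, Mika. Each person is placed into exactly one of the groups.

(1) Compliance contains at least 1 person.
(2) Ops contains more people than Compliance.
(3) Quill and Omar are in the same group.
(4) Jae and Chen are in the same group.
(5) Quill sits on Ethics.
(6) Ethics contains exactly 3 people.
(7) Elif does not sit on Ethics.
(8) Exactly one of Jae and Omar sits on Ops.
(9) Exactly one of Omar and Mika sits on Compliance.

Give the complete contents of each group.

Ethics = {Omar, Quill, Zubin}; Compliance = {Mika}; Ops = {Chen, Elif, Jae}

From (5): Quill ∈ Ethics.
From (7): Elif ∉ Ethics.
(3): Omar matches Quill: Omar ∈ Ethics.
(8) (exactly one): Jae ∈ Ops.
(9) (exactly one): Mika ∈ Compliance.
(4): Chen matches Jae: Chen ∉ Ethics.
(4): Chen matches Jae: Chen ∉ Compliance.
(4): Chen matches Jae: Chen ∈ Ops.
(6): only 3 candidates remain for Ethics, so all are in.
Suppose Elif ∈ Compliance: no assignment then satisfies all the clues, so Elif ∉ Compliance.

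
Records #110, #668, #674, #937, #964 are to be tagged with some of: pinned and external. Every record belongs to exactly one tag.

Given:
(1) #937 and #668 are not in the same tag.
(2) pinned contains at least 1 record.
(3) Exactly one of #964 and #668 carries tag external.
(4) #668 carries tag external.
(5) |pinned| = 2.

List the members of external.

external = {#110, #668, #674}

From (4): #668 ∈ external.
(1): #937 ∉ external.
(3) (exactly one): #964 ∉ external.
Only one tag left: #937 ∈ pinned.
Only one tag left: #964 ∈ pinned.
(5): pinned already has 2, so the rest are out.
Only one tag left: #110 ∈ external.
Only one tag left: #674 ∈ external.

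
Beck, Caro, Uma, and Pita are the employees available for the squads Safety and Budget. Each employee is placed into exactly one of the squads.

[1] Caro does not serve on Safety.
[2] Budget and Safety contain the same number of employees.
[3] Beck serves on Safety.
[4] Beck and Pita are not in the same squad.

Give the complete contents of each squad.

From (1): Caro ∉ Safety.
From (3): Beck ∈ Safety.
(4): Pita ∉ Safety.
Only one squad left: Caro ∈ Budget.
Only one squad left: Pita ∈ Budget.
Suppose Uma ∉ Safety: no assignment then satisfies all the clues, so Uma ∈ Safety.

Safety = {Beck, Uma}; Budget = {Caro, Pita}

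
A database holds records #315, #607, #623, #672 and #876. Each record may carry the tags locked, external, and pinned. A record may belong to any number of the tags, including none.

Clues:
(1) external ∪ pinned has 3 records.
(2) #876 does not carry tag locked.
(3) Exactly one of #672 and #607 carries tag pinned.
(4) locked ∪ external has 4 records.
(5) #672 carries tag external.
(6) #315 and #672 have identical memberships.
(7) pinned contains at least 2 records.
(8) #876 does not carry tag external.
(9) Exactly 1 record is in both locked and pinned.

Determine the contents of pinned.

pinned = {#315, #623, #672}

From (2): #876 ∉ locked.
From (5): #672 ∈ external.
From (8): #876 ∉ external.
(6): #315 matches #672: #315 ∈ external.
Suppose #315 ∉ pinned: no assignment then satisfies all the clues, so #315 ∈ pinned.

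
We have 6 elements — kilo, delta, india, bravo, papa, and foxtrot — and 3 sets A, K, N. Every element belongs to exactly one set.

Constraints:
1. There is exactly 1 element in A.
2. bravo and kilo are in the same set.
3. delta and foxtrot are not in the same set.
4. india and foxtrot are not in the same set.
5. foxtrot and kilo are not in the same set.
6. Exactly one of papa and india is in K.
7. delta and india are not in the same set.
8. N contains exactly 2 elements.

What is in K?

K = {bravo, india, kilo}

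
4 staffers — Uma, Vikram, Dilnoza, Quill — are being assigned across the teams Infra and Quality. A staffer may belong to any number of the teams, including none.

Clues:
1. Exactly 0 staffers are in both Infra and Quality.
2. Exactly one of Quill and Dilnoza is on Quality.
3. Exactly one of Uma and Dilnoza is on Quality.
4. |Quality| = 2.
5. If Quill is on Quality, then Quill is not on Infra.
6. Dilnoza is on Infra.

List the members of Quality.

Quality = {Quill, Uma}

From (6): Dilnoza ∈ Infra.
Suppose Uma ∉ Quality: no assignment then satisfies all the clues, so Uma ∈ Quality.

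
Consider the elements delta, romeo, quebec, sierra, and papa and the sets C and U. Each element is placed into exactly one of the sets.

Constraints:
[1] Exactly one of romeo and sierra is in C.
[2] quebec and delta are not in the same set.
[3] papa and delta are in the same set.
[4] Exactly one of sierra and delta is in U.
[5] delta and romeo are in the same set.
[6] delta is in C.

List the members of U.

From (6): delta ∈ C.
(2): quebec ∉ C.
(3): papa matches delta: papa ∈ C.
(4) (exactly one): sierra ∈ U.
(5): romeo matches delta: romeo ∈ C.
Only one set left: quebec ∈ U.

U = {quebec, sierra}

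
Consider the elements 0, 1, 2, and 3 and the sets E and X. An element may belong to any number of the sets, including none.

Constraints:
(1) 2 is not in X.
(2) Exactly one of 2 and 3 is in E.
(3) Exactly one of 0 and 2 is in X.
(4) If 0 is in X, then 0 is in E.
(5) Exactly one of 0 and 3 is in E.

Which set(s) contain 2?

2: E

From (1): 2 ∉ X.
(3) (exactly one): 0 ∈ X.
(4): 0 ∈ E.
(5) (exactly one): 3 ∉ E.
(2) (exactly one): 2 ∈ E.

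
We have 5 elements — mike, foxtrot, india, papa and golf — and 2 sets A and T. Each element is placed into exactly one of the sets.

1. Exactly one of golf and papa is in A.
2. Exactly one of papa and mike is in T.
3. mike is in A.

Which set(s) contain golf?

From (3): mike ∈ A.
(2) (exactly one): papa ∈ T.
(1) (exactly one): golf ∈ A.

golf: A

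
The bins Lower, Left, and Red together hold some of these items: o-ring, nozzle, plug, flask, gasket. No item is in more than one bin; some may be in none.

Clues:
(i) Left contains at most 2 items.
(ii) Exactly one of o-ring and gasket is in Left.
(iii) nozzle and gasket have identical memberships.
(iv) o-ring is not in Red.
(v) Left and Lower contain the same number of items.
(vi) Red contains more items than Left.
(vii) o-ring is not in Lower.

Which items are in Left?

Left = {o-ring}

From (iv): o-ring ∉ Red.
From (vii): o-ring ∉ Lower.
Suppose o-ring ∉ Left: no assignment then satisfies all the clues, so o-ring ∈ Left.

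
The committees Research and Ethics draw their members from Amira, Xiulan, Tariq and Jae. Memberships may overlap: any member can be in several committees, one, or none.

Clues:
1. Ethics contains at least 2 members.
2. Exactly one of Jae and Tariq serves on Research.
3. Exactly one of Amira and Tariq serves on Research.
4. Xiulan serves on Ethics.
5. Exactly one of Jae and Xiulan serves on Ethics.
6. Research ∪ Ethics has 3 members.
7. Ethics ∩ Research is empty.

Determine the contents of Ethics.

Ethics = {Amira, Xiulan}

From (4): Xiulan ∈ Ethics.
(5) (exactly one): Jae ∉ Ethics.
(7) (disjoint): Xiulan ∉ Research.
Suppose Amira ∉ Ethics: no assignment then satisfies all the clues, so Amira ∈ Ethics.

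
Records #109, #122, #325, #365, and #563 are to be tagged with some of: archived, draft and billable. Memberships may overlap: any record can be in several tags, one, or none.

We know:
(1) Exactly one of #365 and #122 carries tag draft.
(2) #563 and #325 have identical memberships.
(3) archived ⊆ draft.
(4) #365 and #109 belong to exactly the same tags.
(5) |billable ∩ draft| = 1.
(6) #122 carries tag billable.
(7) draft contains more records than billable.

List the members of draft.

draft = {#122, #325, #563}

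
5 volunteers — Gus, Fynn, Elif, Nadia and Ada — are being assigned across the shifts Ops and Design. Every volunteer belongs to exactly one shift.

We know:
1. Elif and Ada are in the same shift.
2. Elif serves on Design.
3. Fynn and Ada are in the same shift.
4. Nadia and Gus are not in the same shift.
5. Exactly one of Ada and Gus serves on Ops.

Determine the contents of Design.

Design = {Ada, Elif, Fynn, Nadia}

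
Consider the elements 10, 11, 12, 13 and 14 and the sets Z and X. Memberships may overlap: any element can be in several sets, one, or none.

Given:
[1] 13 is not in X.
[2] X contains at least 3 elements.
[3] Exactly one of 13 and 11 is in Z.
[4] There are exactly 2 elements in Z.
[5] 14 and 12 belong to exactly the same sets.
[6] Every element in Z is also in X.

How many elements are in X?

From (1): 13 ∉ X.
(6) contrapositive: 13 ∉ Z.
(3) (exactly one): 11 ∈ Z.
(6) with 11 ∈ Z: 11 ∈ X.
Suppose 10 ∉ Z: no assignment then satisfies all the clues, so 10 ∈ Z.

4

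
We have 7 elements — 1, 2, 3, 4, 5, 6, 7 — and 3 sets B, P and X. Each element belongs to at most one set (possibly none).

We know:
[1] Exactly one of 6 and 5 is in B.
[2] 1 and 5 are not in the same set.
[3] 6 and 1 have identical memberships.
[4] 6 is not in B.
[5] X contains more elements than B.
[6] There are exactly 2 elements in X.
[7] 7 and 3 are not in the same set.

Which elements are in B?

B = {5}

From (4): 6 ∉ B.
(1) (exactly one): 5 ∈ B.
(2): 1 ∉ B.
Suppose 2 ∈ B: no assignment then satisfies all the clues, so 2 ∉ B.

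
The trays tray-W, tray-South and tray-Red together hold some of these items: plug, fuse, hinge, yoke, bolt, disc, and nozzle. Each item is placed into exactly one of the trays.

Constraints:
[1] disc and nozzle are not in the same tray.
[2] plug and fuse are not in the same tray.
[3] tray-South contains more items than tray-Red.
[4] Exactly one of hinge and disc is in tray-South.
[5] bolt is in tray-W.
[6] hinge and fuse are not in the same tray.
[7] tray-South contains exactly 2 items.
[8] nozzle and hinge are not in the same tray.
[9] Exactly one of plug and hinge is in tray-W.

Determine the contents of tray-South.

tray-South = {disc, fuse}

From (5): bolt ∈ tray-W.
Suppose plug ∈ tray-South: no assignment then satisfies all the clues, so plug ∉ tray-South.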